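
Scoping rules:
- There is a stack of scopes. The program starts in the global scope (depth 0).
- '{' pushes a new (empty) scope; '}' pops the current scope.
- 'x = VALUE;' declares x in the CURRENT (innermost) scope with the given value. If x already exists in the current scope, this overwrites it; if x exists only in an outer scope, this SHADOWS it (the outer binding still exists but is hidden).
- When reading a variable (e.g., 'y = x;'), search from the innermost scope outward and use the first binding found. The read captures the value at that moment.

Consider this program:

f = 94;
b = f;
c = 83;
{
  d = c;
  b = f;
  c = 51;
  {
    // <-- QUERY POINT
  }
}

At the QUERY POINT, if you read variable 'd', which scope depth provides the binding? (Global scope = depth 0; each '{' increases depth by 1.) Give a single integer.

Step 1: declare f=94 at depth 0
Step 2: declare b=(read f)=94 at depth 0
Step 3: declare c=83 at depth 0
Step 4: enter scope (depth=1)
Step 5: declare d=(read c)=83 at depth 1
Step 6: declare b=(read f)=94 at depth 1
Step 7: declare c=51 at depth 1
Step 8: enter scope (depth=2)
Visible at query point: b=94 c=51 d=83 f=94

Answer: 1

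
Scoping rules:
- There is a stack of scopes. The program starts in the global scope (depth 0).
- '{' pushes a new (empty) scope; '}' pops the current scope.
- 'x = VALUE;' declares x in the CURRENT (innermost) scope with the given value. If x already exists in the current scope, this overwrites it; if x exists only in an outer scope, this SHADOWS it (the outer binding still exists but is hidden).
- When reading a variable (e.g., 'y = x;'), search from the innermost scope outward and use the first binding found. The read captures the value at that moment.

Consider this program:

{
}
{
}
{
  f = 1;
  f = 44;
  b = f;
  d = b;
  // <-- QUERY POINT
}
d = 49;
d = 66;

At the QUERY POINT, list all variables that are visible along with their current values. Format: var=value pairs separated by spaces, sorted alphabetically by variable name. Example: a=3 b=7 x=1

Answer: b=44 d=44 f=44

Derivation:
Step 1: enter scope (depth=1)
Step 2: exit scope (depth=0)
Step 3: enter scope (depth=1)
Step 4: exit scope (depth=0)
Step 5: enter scope (depth=1)
Step 6: declare f=1 at depth 1
Step 7: declare f=44 at depth 1
Step 8: declare b=(read f)=44 at depth 1
Step 9: declare d=(read b)=44 at depth 1
Visible at query point: b=44 d=44 f=44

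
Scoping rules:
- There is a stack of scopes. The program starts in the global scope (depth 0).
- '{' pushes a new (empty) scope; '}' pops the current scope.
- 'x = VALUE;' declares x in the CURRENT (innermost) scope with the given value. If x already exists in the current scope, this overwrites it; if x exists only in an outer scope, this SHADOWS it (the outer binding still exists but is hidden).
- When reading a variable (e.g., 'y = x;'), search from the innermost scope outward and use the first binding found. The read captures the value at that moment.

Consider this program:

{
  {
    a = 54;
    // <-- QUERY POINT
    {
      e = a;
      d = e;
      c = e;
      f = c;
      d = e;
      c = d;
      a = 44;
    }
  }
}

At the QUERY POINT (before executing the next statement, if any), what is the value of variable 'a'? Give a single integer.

Step 1: enter scope (depth=1)
Step 2: enter scope (depth=2)
Step 3: declare a=54 at depth 2
Visible at query point: a=54

Answer: 54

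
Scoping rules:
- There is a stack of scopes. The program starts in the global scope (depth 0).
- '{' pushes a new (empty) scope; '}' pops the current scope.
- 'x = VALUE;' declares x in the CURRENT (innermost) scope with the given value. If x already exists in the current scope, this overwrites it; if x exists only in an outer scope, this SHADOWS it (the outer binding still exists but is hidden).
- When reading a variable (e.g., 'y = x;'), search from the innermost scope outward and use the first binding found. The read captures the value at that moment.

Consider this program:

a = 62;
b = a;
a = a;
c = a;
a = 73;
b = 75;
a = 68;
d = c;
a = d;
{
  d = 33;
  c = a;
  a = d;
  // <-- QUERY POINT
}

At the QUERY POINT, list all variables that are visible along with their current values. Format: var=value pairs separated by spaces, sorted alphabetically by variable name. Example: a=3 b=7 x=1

Step 1: declare a=62 at depth 0
Step 2: declare b=(read a)=62 at depth 0
Step 3: declare a=(read a)=62 at depth 0
Step 4: declare c=(read a)=62 at depth 0
Step 5: declare a=73 at depth 0
Step 6: declare b=75 at depth 0
Step 7: declare a=68 at depth 0
Step 8: declare d=(read c)=62 at depth 0
Step 9: declare a=(read d)=62 at depth 0
Step 10: enter scope (depth=1)
Step 11: declare d=33 at depth 1
Step 12: declare c=(read a)=62 at depth 1
Step 13: declare a=(read d)=33 at depth 1
Visible at query point: a=33 b=75 c=62 d=33

Answer: a=33 b=75 c=62 d=33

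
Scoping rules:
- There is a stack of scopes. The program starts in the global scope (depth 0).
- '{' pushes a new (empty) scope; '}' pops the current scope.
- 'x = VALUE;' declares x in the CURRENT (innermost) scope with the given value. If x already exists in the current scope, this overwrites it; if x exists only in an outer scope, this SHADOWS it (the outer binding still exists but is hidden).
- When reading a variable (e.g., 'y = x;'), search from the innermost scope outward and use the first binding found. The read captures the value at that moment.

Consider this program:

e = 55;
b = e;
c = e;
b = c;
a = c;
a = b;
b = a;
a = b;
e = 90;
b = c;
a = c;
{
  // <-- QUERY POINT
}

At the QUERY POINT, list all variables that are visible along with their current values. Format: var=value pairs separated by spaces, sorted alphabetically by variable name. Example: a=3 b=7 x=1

Step 1: declare e=55 at depth 0
Step 2: declare b=(read e)=55 at depth 0
Step 3: declare c=(read e)=55 at depth 0
Step 4: declare b=(read c)=55 at depth 0
Step 5: declare a=(read c)=55 at depth 0
Step 6: declare a=(read b)=55 at depth 0
Step 7: declare b=(read a)=55 at depth 0
Step 8: declare a=(read b)=55 at depth 0
Step 9: declare e=90 at depth 0
Step 10: declare b=(read c)=55 at depth 0
Step 11: declare a=(read c)=55 at depth 0
Step 12: enter scope (depth=1)
Visible at query point: a=55 b=55 c=55 e=90

Answer: a=55 b=55 c=55 e=90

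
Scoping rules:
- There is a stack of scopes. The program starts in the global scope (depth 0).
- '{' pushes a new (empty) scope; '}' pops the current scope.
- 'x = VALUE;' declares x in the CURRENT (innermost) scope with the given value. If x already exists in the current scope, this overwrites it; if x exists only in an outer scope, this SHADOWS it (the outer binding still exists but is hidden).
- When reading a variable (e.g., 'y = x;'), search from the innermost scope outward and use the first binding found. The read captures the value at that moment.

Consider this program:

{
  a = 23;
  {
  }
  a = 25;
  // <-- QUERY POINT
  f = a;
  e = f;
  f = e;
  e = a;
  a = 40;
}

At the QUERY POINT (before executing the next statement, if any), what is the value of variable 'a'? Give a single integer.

Step 1: enter scope (depth=1)
Step 2: declare a=23 at depth 1
Step 3: enter scope (depth=2)
Step 4: exit scope (depth=1)
Step 5: declare a=25 at depth 1
Visible at query point: a=25

Answer: 25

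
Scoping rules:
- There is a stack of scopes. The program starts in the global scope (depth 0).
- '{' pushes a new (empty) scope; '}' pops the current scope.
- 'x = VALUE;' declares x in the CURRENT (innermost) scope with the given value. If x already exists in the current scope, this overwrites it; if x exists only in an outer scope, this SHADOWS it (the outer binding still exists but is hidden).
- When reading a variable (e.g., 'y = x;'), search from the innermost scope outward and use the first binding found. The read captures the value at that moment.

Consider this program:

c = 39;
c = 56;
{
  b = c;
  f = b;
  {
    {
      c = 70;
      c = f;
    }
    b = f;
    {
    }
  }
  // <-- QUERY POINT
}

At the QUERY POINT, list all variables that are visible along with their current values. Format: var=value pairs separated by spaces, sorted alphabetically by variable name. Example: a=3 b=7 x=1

Step 1: declare c=39 at depth 0
Step 2: declare c=56 at depth 0
Step 3: enter scope (depth=1)
Step 4: declare b=(read c)=56 at depth 1
Step 5: declare f=(read b)=56 at depth 1
Step 6: enter scope (depth=2)
Step 7: enter scope (depth=3)
Step 8: declare c=70 at depth 3
Step 9: declare c=(read f)=56 at depth 3
Step 10: exit scope (depth=2)
Step 11: declare b=(read f)=56 at depth 2
Step 12: enter scope (depth=3)
Step 13: exit scope (depth=2)
Step 14: exit scope (depth=1)
Visible at query point: b=56 c=56 f=56

Answer: b=56 c=56 f=56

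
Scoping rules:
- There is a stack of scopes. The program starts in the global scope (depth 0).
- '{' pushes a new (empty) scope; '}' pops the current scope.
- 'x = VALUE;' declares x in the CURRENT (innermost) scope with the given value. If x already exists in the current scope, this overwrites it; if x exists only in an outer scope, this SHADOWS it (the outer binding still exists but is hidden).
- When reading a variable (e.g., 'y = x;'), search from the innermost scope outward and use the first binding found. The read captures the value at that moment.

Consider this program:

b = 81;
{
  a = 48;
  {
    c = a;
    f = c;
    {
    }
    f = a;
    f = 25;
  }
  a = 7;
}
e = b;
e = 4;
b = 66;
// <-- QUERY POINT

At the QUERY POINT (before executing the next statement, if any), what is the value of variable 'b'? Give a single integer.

Step 1: declare b=81 at depth 0
Step 2: enter scope (depth=1)
Step 3: declare a=48 at depth 1
Step 4: enter scope (depth=2)
Step 5: declare c=(read a)=48 at depth 2
Step 6: declare f=(read c)=48 at depth 2
Step 7: enter scope (depth=3)
Step 8: exit scope (depth=2)
Step 9: declare f=(read a)=48 at depth 2
Step 10: declare f=25 at depth 2
Step 11: exit scope (depth=1)
Step 12: declare a=7 at depth 1
Step 13: exit scope (depth=0)
Step 14: declare e=(read b)=81 at depth 0
Step 15: declare e=4 at depth 0
Step 16: declare b=66 at depth 0
Visible at query point: b=66 e=4

Answer: 66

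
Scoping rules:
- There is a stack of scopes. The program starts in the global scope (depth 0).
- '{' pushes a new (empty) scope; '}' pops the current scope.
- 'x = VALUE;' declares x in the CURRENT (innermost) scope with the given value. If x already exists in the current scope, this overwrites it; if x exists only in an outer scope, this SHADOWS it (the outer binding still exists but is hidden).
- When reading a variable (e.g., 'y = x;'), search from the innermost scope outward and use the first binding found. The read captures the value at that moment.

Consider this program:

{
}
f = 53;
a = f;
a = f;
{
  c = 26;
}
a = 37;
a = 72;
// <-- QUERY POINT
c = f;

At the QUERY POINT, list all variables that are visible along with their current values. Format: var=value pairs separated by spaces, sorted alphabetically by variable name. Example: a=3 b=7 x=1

Answer: a=72 f=53

Derivation:
Step 1: enter scope (depth=1)
Step 2: exit scope (depth=0)
Step 3: declare f=53 at depth 0
Step 4: declare a=(read f)=53 at depth 0
Step 5: declare a=(read f)=53 at depth 0
Step 6: enter scope (depth=1)
Step 7: declare c=26 at depth 1
Step 8: exit scope (depth=0)
Step 9: declare a=37 at depth 0
Step 10: declare a=72 at depth 0
Visible at query point: a=72 f=53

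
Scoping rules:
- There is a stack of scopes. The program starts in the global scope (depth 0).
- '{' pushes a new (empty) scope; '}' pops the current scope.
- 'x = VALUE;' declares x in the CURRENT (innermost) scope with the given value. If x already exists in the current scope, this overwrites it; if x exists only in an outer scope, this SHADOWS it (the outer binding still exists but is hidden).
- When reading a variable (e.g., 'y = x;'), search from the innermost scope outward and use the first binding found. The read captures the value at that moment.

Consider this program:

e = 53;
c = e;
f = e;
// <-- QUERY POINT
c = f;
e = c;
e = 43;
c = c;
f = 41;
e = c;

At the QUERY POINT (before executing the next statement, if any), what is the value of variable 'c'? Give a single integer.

Step 1: declare e=53 at depth 0
Step 2: declare c=(read e)=53 at depth 0
Step 3: declare f=(read e)=53 at depth 0
Visible at query point: c=53 e=53 f=53

Answer: 53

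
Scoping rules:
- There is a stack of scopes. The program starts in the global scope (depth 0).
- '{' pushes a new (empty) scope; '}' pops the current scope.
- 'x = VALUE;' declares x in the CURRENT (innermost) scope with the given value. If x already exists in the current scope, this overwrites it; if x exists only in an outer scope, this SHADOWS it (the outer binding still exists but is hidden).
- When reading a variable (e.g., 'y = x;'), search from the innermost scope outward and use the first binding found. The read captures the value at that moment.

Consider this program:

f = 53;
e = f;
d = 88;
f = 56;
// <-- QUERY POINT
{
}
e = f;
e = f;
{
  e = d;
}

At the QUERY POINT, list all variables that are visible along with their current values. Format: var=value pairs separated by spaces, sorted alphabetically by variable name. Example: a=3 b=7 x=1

Answer: d=88 e=53 f=56

Derivation:
Step 1: declare f=53 at depth 0
Step 2: declare e=(read f)=53 at depth 0
Step 3: declare d=88 at depth 0
Step 4: declare f=56 at depth 0
Visible at query point: d=88 e=53 f=56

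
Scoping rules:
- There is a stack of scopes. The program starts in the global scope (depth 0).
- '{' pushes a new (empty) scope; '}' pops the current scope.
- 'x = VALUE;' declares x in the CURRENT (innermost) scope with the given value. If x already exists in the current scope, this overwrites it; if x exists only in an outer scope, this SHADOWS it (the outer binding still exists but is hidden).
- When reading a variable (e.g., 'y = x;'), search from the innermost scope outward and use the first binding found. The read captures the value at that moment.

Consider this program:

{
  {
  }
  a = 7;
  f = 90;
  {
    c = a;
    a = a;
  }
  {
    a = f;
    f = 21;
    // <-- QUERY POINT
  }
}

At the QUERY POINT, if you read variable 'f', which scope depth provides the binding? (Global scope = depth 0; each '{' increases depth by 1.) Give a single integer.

Answer: 2

Derivation:
Step 1: enter scope (depth=1)
Step 2: enter scope (depth=2)
Step 3: exit scope (depth=1)
Step 4: declare a=7 at depth 1
Step 5: declare f=90 at depth 1
Step 6: enter scope (depth=2)
Step 7: declare c=(read a)=7 at depth 2
Step 8: declare a=(read a)=7 at depth 2
Step 9: exit scope (depth=1)
Step 10: enter scope (depth=2)
Step 11: declare a=(read f)=90 at depth 2
Step 12: declare f=21 at depth 2
Visible at query point: a=90 f=21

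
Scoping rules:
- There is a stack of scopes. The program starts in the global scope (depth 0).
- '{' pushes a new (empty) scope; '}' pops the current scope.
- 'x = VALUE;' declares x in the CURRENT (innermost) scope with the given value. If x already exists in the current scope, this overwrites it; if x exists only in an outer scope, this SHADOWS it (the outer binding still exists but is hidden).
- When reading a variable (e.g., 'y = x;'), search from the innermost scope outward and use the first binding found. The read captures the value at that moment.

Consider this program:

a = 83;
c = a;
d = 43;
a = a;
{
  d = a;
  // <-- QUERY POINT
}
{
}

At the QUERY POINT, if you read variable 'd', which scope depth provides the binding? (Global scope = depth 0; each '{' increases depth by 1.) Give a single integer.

Answer: 1

Derivation:
Step 1: declare a=83 at depth 0
Step 2: declare c=(read a)=83 at depth 0
Step 3: declare d=43 at depth 0
Step 4: declare a=(read a)=83 at depth 0
Step 5: enter scope (depth=1)
Step 6: declare d=(read a)=83 at depth 1
Visible at query point: a=83 c=83 d=83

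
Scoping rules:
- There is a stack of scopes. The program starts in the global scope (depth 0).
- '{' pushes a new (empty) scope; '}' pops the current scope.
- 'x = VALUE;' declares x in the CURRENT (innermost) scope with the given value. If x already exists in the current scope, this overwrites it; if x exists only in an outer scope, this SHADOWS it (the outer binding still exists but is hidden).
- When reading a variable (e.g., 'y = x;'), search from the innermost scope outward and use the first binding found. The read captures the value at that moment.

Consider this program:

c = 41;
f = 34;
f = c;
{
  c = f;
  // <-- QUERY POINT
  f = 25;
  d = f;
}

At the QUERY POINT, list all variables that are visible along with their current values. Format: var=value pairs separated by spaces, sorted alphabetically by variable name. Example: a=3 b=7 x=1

Answer: c=41 f=41

Derivation:
Step 1: declare c=41 at depth 0
Step 2: declare f=34 at depth 0
Step 3: declare f=(read c)=41 at depth 0
Step 4: enter scope (depth=1)
Step 5: declare c=(read f)=41 at depth 1
Visible at query point: c=41 f=41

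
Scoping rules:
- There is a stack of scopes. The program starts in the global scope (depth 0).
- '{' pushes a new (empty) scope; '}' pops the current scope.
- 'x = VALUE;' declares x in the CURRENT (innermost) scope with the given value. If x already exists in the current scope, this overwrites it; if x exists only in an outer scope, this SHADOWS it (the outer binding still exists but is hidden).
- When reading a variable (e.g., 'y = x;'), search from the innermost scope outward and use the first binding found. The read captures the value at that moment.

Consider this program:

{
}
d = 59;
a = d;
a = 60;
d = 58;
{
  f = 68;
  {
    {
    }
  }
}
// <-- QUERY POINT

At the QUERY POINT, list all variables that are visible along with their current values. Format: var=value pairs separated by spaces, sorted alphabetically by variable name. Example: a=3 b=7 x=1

Answer: a=60 d=58

Derivation:
Step 1: enter scope (depth=1)
Step 2: exit scope (depth=0)
Step 3: declare d=59 at depth 0
Step 4: declare a=(read d)=59 at depth 0
Step 5: declare a=60 at depth 0
Step 6: declare d=58 at depth 0
Step 7: enter scope (depth=1)
Step 8: declare f=68 at depth 1
Step 9: enter scope (depth=2)
Step 10: enter scope (depth=3)
Step 11: exit scope (depth=2)
Step 12: exit scope (depth=1)
Step 13: exit scope (depth=0)
Visible at query point: a=60 d=58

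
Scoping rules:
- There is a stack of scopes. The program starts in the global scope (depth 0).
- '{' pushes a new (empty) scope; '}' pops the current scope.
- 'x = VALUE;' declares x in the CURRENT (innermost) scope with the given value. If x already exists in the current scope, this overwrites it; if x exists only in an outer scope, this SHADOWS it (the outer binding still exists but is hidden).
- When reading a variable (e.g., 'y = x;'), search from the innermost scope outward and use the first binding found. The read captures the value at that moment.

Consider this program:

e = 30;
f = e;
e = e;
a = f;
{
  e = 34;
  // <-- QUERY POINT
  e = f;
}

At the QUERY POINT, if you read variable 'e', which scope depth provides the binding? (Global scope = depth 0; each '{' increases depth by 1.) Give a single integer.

Step 1: declare e=30 at depth 0
Step 2: declare f=(read e)=30 at depth 0
Step 3: declare e=(read e)=30 at depth 0
Step 4: declare a=(read f)=30 at depth 0
Step 5: enter scope (depth=1)
Step 6: declare e=34 at depth 1
Visible at query point: a=30 e=34 f=30

Answer: 1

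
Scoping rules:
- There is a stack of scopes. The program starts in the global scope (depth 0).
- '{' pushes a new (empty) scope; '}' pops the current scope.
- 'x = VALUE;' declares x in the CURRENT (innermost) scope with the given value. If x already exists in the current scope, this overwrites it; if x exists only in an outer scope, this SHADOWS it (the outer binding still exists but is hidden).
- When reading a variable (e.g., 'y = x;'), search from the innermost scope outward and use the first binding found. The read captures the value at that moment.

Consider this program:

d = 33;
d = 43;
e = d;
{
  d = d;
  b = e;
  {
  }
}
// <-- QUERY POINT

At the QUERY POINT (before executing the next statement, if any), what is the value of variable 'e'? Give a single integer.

Answer: 43

Derivation:
Step 1: declare d=33 at depth 0
Step 2: declare d=43 at depth 0
Step 3: declare e=(read d)=43 at depth 0
Step 4: enter scope (depth=1)
Step 5: declare d=(read d)=43 at depth 1
Step 6: declare b=(read e)=43 at depth 1
Step 7: enter scope (depth=2)
Step 8: exit scope (depth=1)
Step 9: exit scope (depth=0)
Visible at query point: d=43 e=43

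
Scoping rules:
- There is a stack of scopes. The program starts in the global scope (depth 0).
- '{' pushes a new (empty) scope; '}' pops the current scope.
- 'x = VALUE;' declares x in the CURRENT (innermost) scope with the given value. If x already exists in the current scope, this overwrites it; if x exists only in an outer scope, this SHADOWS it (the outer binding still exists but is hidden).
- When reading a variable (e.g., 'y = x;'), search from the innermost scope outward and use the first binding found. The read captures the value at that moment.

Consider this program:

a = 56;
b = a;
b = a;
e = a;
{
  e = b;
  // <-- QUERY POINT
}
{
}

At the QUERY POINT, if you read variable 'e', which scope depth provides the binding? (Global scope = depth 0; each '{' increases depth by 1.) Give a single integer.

Step 1: declare a=56 at depth 0
Step 2: declare b=(read a)=56 at depth 0
Step 3: declare b=(read a)=56 at depth 0
Step 4: declare e=(read a)=56 at depth 0
Step 5: enter scope (depth=1)
Step 6: declare e=(read b)=56 at depth 1
Visible at query point: a=56 b=56 e=56

Answer: 1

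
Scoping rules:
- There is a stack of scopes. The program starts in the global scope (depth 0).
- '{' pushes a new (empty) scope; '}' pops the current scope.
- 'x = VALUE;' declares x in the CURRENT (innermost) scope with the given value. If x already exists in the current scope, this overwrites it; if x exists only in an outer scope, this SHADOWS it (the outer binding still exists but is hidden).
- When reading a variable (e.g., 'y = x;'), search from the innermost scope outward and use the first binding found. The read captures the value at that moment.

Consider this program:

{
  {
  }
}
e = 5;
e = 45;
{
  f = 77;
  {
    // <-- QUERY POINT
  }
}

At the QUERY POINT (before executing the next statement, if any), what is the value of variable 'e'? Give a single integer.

Answer: 45

Derivation:
Step 1: enter scope (depth=1)
Step 2: enter scope (depth=2)
Step 3: exit scope (depth=1)
Step 4: exit scope (depth=0)
Step 5: declare e=5 at depth 0
Step 6: declare e=45 at depth 0
Step 7: enter scope (depth=1)
Step 8: declare f=77 at depth 1
Step 9: enter scope (depth=2)
Visible at query point: e=45 f=77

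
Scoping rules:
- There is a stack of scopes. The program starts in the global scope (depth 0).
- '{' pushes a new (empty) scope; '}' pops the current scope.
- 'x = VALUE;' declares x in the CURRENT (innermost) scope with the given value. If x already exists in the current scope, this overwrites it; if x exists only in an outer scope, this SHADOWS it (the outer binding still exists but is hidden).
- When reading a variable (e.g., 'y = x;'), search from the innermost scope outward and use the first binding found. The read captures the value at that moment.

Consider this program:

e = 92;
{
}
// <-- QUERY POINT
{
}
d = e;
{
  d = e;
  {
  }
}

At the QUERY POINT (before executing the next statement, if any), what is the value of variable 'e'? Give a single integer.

Answer: 92

Derivation:
Step 1: declare e=92 at depth 0
Step 2: enter scope (depth=1)
Step 3: exit scope (depth=0)
Visible at query point: e=92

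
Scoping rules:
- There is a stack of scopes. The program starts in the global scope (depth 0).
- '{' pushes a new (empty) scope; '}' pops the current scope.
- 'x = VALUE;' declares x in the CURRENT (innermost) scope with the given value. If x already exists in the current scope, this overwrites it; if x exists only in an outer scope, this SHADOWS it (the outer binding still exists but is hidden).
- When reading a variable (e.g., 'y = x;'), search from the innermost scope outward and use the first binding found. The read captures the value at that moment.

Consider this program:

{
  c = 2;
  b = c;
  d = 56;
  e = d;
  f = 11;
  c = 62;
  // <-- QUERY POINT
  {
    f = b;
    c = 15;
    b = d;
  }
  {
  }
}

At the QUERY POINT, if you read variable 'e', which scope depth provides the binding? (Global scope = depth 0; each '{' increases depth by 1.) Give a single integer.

Step 1: enter scope (depth=1)
Step 2: declare c=2 at depth 1
Step 3: declare b=(read c)=2 at depth 1
Step 4: declare d=56 at depth 1
Step 5: declare e=(read d)=56 at depth 1
Step 6: declare f=11 at depth 1
Step 7: declare c=62 at depth 1
Visible at query point: b=2 c=62 d=56 e=56 f=11

Answer: 1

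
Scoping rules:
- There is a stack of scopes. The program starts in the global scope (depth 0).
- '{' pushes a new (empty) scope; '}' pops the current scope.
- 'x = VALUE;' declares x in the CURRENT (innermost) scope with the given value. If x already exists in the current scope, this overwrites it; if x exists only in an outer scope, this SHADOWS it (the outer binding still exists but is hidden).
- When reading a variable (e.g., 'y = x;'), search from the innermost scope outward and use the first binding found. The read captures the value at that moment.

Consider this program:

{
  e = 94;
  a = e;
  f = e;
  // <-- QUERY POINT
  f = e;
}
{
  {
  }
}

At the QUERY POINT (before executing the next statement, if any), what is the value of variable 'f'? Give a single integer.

Answer: 94

Derivation:
Step 1: enter scope (depth=1)
Step 2: declare e=94 at depth 1
Step 3: declare a=(read e)=94 at depth 1
Step 4: declare f=(read e)=94 at depth 1
Visible at query point: a=94 e=94 f=94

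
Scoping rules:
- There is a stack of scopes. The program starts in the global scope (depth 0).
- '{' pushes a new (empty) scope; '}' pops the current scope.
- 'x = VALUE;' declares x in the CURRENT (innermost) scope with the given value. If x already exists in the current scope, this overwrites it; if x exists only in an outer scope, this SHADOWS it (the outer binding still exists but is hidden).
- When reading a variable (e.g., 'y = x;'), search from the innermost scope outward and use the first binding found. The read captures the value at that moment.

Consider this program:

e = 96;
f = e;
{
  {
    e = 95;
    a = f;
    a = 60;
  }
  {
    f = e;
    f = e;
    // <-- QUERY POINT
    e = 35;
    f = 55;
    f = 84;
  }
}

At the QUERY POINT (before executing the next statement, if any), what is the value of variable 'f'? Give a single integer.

Answer: 96

Derivation:
Step 1: declare e=96 at depth 0
Step 2: declare f=(read e)=96 at depth 0
Step 3: enter scope (depth=1)
Step 4: enter scope (depth=2)
Step 5: declare e=95 at depth 2
Step 6: declare a=(read f)=96 at depth 2
Step 7: declare a=60 at depth 2
Step 8: exit scope (depth=1)
Step 9: enter scope (depth=2)
Step 10: declare f=(read e)=96 at depth 2
Step 11: declare f=(read e)=96 at depth 2
Visible at query point: e=96 f=96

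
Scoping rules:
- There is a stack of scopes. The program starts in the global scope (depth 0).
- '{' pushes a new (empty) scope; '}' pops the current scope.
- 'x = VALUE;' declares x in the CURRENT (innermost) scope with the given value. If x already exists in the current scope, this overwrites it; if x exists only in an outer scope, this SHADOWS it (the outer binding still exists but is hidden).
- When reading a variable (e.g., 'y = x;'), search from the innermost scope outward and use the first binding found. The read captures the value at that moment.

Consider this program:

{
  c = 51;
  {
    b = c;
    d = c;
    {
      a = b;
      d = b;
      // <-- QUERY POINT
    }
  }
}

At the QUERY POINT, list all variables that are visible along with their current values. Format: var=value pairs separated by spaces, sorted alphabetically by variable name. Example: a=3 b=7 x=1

Step 1: enter scope (depth=1)
Step 2: declare c=51 at depth 1
Step 3: enter scope (depth=2)
Step 4: declare b=(read c)=51 at depth 2
Step 5: declare d=(read c)=51 at depth 2
Step 6: enter scope (depth=3)
Step 7: declare a=(read b)=51 at depth 3
Step 8: declare d=(read b)=51 at depth 3
Visible at query point: a=51 b=51 c=51 d=51

Answer: a=51 b=51 c=51 d=51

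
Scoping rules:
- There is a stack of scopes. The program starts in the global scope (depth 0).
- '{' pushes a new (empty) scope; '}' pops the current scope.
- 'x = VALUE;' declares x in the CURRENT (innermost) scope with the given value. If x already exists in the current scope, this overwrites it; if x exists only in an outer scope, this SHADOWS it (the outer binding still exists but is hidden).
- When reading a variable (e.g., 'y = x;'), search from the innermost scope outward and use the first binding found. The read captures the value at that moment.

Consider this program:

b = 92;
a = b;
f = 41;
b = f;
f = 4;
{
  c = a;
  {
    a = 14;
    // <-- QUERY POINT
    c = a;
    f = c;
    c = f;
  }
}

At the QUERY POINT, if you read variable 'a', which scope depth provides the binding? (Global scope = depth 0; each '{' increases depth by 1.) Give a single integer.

Step 1: declare b=92 at depth 0
Step 2: declare a=(read b)=92 at depth 0
Step 3: declare f=41 at depth 0
Step 4: declare b=(read f)=41 at depth 0
Step 5: declare f=4 at depth 0
Step 6: enter scope (depth=1)
Step 7: declare c=(read a)=92 at depth 1
Step 8: enter scope (depth=2)
Step 9: declare a=14 at depth 2
Visible at query point: a=14 b=41 c=92 f=4

Answer: 2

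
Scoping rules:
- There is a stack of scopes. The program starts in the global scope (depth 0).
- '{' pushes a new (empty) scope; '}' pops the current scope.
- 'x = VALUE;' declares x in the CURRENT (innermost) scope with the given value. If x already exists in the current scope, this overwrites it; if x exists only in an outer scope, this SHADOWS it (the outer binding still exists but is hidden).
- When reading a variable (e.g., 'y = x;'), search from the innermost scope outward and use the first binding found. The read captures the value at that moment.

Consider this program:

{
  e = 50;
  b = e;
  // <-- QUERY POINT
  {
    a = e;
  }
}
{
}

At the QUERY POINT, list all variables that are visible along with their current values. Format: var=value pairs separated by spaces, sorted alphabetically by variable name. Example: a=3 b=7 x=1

Answer: b=50 e=50

Derivation:
Step 1: enter scope (depth=1)
Step 2: declare e=50 at depth 1
Step 3: declare b=(read e)=50 at depth 1
Visible at query point: b=50 e=50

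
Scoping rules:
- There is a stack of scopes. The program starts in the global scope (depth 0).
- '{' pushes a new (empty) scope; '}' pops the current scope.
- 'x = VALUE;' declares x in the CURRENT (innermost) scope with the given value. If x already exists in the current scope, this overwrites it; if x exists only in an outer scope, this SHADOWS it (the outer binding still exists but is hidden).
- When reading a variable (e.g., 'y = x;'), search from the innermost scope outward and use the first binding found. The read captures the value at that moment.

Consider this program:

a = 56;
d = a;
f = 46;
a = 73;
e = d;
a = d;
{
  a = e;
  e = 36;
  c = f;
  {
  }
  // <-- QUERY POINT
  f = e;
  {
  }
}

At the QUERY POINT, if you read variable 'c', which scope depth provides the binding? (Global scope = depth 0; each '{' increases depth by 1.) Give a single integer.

Answer: 1

Derivation:
Step 1: declare a=56 at depth 0
Step 2: declare d=(read a)=56 at depth 0
Step 3: declare f=46 at depth 0
Step 4: declare a=73 at depth 0
Step 5: declare e=(read d)=56 at depth 0
Step 6: declare a=(read d)=56 at depth 0
Step 7: enter scope (depth=1)
Step 8: declare a=(read e)=56 at depth 1
Step 9: declare e=36 at depth 1
Step 10: declare c=(read f)=46 at depth 1
Step 11: enter scope (depth=2)
Step 12: exit scope (depth=1)
Visible at query point: a=56 c=46 d=56 e=36 f=46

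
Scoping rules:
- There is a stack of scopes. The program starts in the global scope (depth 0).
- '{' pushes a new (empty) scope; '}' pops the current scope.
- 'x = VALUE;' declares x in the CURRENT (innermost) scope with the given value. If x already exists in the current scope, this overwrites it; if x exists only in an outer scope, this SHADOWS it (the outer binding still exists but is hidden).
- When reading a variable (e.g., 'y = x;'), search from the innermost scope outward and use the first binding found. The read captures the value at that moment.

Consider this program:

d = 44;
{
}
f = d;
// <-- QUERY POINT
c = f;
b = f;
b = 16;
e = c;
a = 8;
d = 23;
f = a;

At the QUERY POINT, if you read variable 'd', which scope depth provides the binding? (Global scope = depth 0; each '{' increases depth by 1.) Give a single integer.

Step 1: declare d=44 at depth 0
Step 2: enter scope (depth=1)
Step 3: exit scope (depth=0)
Step 4: declare f=(read d)=44 at depth 0
Visible at query point: d=44 f=44

Answer: 0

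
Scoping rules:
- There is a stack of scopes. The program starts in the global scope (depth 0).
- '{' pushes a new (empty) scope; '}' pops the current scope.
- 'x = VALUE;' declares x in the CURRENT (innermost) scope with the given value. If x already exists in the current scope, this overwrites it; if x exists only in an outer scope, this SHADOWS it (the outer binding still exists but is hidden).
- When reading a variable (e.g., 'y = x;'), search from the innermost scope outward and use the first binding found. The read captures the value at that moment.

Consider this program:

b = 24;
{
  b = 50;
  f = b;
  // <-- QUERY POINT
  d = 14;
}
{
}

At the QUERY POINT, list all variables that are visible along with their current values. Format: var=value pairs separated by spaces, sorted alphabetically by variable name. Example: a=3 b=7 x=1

Step 1: declare b=24 at depth 0
Step 2: enter scope (depth=1)
Step 3: declare b=50 at depth 1
Step 4: declare f=(read b)=50 at depth 1
Visible at query point: b=50 f=50

Answer: b=50 f=50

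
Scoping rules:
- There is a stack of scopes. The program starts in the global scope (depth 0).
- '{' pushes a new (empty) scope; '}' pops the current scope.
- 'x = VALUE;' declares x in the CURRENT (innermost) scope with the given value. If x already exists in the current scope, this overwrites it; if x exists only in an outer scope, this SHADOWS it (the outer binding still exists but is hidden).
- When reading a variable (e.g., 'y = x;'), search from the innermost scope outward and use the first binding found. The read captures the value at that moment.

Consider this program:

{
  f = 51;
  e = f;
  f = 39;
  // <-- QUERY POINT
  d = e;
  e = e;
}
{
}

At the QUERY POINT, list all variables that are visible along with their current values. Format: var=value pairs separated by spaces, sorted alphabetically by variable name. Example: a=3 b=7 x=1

Answer: e=51 f=39

Derivation:
Step 1: enter scope (depth=1)
Step 2: declare f=51 at depth 1
Step 3: declare e=(read f)=51 at depth 1
Step 4: declare f=39 at depth 1
Visible at query point: e=51 f=39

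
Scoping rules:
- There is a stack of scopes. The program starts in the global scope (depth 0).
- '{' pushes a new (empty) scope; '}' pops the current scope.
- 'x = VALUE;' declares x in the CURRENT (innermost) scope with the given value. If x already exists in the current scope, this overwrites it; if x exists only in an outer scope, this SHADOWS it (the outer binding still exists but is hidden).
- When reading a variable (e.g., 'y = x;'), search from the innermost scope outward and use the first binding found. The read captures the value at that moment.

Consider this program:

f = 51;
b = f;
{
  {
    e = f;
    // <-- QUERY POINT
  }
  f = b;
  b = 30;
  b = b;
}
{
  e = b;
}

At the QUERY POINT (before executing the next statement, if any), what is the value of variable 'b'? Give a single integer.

Answer: 51

Derivation:
Step 1: declare f=51 at depth 0
Step 2: declare b=(read f)=51 at depth 0
Step 3: enter scope (depth=1)
Step 4: enter scope (depth=2)
Step 5: declare e=(read f)=51 at depth 2
Visible at query point: b=51 e=51 f=51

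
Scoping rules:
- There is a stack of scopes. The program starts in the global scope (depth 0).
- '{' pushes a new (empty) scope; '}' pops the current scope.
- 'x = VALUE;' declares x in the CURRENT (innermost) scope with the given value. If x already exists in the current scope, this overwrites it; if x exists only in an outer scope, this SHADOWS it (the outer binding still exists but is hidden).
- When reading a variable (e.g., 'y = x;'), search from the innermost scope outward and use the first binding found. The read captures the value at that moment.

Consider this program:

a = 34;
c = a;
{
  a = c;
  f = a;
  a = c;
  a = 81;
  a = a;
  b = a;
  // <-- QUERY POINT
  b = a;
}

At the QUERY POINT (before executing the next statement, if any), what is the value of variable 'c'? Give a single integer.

Step 1: declare a=34 at depth 0
Step 2: declare c=(read a)=34 at depth 0
Step 3: enter scope (depth=1)
Step 4: declare a=(read c)=34 at depth 1
Step 5: declare f=(read a)=34 at depth 1
Step 6: declare a=(read c)=34 at depth 1
Step 7: declare a=81 at depth 1
Step 8: declare a=(read a)=81 at depth 1
Step 9: declare b=(read a)=81 at depth 1
Visible at query point: a=81 b=81 c=34 f=34

Answer: 34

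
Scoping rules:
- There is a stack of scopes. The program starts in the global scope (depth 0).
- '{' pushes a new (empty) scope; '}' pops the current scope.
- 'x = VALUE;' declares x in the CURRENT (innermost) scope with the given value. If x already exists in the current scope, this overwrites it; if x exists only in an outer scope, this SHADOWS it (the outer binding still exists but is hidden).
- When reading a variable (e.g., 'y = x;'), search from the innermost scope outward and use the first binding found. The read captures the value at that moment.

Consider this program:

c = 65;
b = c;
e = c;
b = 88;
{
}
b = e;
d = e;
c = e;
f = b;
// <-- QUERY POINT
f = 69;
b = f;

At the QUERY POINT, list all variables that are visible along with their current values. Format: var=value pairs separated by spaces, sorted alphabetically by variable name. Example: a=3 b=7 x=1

Step 1: declare c=65 at depth 0
Step 2: declare b=(read c)=65 at depth 0
Step 3: declare e=(read c)=65 at depth 0
Step 4: declare b=88 at depth 0
Step 5: enter scope (depth=1)
Step 6: exit scope (depth=0)
Step 7: declare b=(read e)=65 at depth 0
Step 8: declare d=(read e)=65 at depth 0
Step 9: declare c=(read e)=65 at depth 0
Step 10: declare f=(read b)=65 at depth 0
Visible at query point: b=65 c=65 d=65 e=65 f=65

Answer: b=65 c=65 d=65 e=65 f=65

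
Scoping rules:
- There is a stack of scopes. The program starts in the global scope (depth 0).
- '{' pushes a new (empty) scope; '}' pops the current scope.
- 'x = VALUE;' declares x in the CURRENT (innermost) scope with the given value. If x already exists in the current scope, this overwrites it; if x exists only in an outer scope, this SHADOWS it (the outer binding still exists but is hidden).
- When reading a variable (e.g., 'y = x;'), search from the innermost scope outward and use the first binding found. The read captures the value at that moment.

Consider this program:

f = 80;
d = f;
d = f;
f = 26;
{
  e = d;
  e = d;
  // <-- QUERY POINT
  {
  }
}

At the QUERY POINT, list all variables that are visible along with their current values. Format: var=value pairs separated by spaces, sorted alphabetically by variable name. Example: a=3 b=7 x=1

Answer: d=80 e=80 f=26

Derivation:
Step 1: declare f=80 at depth 0
Step 2: declare d=(read f)=80 at depth 0
Step 3: declare d=(read f)=80 at depth 0
Step 4: declare f=26 at depth 0
Step 5: enter scope (depth=1)
Step 6: declare e=(read d)=80 at depth 1
Step 7: declare e=(read d)=80 at depth 1
Visible at query point: d=80 e=80 f=26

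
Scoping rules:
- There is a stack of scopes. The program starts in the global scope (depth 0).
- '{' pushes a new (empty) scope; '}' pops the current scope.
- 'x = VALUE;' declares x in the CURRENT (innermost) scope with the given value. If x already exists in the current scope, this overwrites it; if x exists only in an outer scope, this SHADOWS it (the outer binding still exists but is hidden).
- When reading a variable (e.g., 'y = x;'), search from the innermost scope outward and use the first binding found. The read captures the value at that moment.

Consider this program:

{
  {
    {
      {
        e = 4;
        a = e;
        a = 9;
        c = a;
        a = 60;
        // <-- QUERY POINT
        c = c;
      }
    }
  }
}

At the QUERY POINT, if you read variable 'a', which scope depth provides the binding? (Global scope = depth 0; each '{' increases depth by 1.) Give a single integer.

Step 1: enter scope (depth=1)
Step 2: enter scope (depth=2)
Step 3: enter scope (depth=3)
Step 4: enter scope (depth=4)
Step 5: declare e=4 at depth 4
Step 6: declare a=(read e)=4 at depth 4
Step 7: declare a=9 at depth 4
Step 8: declare c=(read a)=9 at depth 4
Step 9: declare a=60 at depth 4
Visible at query point: a=60 c=9 e=4

Answer: 4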